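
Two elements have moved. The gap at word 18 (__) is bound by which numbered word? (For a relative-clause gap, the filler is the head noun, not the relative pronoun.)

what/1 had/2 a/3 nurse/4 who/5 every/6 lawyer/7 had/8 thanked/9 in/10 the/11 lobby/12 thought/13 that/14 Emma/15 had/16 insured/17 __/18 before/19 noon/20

The marked gap is the direct object of "insured".
Its filler is the fronted wh-phrase "what", at word 1.
(The other dependency links word 4 to a gap after word 9.)

1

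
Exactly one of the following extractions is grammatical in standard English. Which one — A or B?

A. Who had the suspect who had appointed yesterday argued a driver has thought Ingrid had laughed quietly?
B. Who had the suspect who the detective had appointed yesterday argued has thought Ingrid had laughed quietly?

In A, the wh-phrase is extracted from inside a complex-NP island (relative clause) (introduced by "who"), which blocks movement.
In B, the extraction path crosses only that-complement boundaries, which are transparent.
So B is grammatical.

B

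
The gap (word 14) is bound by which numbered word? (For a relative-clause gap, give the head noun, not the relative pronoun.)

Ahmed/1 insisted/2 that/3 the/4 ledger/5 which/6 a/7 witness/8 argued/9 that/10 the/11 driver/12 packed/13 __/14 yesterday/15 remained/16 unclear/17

The gap at 14 is the object of "packed", inside a relative clause.
The relative pronoun is "which" (word 6); it is bound by the head noun immediately before it.
Its filler is the head noun "ledger", at word 5.

5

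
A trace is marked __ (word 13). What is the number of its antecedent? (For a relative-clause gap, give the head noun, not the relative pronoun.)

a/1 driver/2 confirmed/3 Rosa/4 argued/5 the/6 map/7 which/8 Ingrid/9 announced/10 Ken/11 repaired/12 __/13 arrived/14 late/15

7

The gap at 13 is the object of "repaired", inside a relative clause.
The relative pronoun is "which" (word 8); it is bound by the head noun immediately before it.
Its filler is the head noun "map", at word 7.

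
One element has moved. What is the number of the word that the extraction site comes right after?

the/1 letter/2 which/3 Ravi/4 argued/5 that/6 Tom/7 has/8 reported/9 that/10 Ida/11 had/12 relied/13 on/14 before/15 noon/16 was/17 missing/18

14

The displaced element is "the letter" (word 2).
It is linked across 2 clause boundaries (that → that).
It functions as the object of the preposition "on" of "relied", so the gap sits immediately after word 14 ("on").
Base order: Ravi argued that Tom has reported that Ida had relied on the letter before noon.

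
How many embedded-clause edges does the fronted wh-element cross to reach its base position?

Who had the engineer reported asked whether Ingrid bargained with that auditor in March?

"who" is extracted from the subject of "asked".
Boundaries crossed, outermost first: [Ø] — 1 in total.

1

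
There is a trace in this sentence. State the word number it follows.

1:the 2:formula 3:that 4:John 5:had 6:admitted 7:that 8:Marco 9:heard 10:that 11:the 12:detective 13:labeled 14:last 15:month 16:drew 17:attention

The displaced element is "the formula" (word 2).
It is linked across 2 clause boundaries (that → that).
It functions as the direct object of "labeled", so the gap sits immediately after word 13 ("labeled").
Base order: John had admitted that Marco heard that the detective labeled the formula last month.

13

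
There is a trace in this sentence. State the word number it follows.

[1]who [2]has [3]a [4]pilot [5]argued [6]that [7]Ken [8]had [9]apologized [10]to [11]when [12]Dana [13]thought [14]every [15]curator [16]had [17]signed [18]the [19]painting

10

The displaced element is "who" (word 1).
It is linked across 1 clause boundary (that).
It functions as the object of the preposition "to" of "apologized", so the gap sits immediately after word 10 ("to").
Base order: A pilot has argued that Ken had apologized to who when Dana thought every curator had signed the painting.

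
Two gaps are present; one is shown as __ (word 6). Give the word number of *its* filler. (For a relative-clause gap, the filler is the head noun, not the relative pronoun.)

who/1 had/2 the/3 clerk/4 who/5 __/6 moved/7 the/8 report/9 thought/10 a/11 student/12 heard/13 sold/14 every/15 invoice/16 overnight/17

4

The marked gap is inside the relative clause, the subject of "moved".
Its filler is the head noun "clerk" (via "who"), at word 4.
(The other dependency links word 1 to a gap after word 13.)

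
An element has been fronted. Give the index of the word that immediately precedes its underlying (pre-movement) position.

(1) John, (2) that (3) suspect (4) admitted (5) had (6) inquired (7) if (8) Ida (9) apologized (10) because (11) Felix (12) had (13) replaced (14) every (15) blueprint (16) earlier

4

The displaced element is "John" (word 1).
It is linked across 1 clause boundary (Ø).
It functions as the subject of "inquired", so the gap sits immediately after word 4 ("admitted").
Base order: That suspect admitted John had inquired if Ida apologized because Felix had replaced every blueprint earlier.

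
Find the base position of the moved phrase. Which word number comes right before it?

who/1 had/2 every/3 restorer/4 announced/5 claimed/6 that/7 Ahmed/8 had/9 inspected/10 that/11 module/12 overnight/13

The displaced element is "who" (word 1).
It is linked across 1 clause boundary (Ø).
It functions as the subject of "claimed", so the gap sits immediately after word 5 ("announced").
Base order: Every restorer had announced who claimed that Ahmed had inspected that module overnight.

5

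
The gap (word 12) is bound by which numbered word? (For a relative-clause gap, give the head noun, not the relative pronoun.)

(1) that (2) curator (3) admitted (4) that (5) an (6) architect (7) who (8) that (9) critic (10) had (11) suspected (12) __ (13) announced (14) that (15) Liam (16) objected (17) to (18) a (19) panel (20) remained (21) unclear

The gap at 12 is the subject of "announced", inside a relative clause.
The relative pronoun is "who" (word 7); it is bound by the head noun immediately before it.
Its filler is the head noun "architect", at word 6.

6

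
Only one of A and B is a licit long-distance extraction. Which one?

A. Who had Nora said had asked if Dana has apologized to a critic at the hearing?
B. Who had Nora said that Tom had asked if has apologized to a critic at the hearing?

A

In B, the wh-phrase is extracted from inside a wh-island (introduced by "if"), which blocks movement.
In A, the extraction path crosses only that-complement boundaries, which are transparent.
So A is grammatical.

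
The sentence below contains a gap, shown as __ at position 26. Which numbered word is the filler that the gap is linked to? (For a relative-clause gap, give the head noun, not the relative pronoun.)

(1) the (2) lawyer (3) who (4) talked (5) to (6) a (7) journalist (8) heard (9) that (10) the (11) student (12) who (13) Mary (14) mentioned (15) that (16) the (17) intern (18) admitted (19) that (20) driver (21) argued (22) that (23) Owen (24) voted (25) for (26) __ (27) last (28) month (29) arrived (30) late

The gap at 26 is the prepositional object of "voted", inside a relative clause.
The relative pronoun is "who" (word 12); it is bound by the head noun immediately before it.
Its filler is the head noun "student", at word 11.

11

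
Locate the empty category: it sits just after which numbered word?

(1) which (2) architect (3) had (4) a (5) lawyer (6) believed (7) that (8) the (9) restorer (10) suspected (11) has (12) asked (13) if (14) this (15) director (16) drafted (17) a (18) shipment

10

The displaced element is "which architect" (word 2).
It is linked across 2 clause boundaries (that → Ø).
It functions as the subject of "asked", so the gap sits immediately after word 10 ("suspected").
Base order: A lawyer had believed that the restorer suspected that which architect has asked if this director drafted a shipment.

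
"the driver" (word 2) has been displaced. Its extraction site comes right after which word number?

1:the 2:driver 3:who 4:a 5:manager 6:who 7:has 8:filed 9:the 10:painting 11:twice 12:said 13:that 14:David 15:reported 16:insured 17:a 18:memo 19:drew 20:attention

15

The displaced element is "the driver" (word 2).
It is linked across 2 clause boundaries (that → Ø).
It functions as the subject of "insured", so the gap sits immediately after word 15 ("reported").
Base order: A manager who has filed the painting twice said that David reported that the driver insured a memo.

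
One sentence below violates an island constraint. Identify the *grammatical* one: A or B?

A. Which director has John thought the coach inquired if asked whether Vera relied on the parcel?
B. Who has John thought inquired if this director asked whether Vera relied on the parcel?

In A, the wh-phrase is extracted from inside a wh-island (introduced by "if"), which blocks movement.
In B, the extraction path crosses only that-complement boundaries, which are transparent.
So B is grammatical.

B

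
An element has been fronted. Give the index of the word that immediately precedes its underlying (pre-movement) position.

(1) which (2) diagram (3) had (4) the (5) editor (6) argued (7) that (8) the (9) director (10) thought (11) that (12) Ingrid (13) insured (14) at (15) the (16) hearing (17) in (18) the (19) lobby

13

The displaced element is "which diagram" (word 2).
It is linked across 2 clause boundaries (that → that).
It functions as the direct object of "insured", so the gap sits immediately after word 13 ("insured").
Base order: The editor had argued that the director thought that Ingrid insured which diagram at the hearing in the lobby.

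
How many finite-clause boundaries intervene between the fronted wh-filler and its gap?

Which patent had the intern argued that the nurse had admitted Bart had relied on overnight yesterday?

2

"which patent" is extracted from the PP object of "relied".
Boundaries crossed, outermost first: [that], [Ø] — 2 in total.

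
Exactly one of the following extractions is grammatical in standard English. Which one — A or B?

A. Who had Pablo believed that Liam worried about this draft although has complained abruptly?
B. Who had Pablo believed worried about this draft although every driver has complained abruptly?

In A, the wh-phrase is extracted from inside an adjunct island (introduced by "although"), which blocks movement.
In B, the extraction path crosses only that-complement boundaries, which are transparent.
So B is grammatical.

B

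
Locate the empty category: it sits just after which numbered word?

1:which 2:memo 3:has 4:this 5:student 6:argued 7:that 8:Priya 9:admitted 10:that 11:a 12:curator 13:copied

13

The displaced element is "which memo" (word 2).
It is linked across 2 clause boundaries (that → that).
It functions as the direct object of "copied", so the gap sits immediately after word 13 ("copied").
Base order: This student has argued that Priya admitted that a curator copied which memo.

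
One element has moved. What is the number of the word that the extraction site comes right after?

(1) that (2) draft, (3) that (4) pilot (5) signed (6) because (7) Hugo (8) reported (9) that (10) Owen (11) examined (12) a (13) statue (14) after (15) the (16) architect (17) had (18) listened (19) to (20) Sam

5

The displaced element is "that draft" (word 2).
It functions as the direct object of "signed", so the gap sits immediately after word 5 ("signed").
Base order: That pilot signed that draft because Hugo reported that Owen examined a statue after the architect had listened to Sam.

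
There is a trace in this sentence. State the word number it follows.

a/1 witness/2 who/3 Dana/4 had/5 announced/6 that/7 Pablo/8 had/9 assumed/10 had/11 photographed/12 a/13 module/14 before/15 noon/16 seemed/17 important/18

The displaced element is "a witness" (word 2).
It is linked across 2 clause boundaries (that → Ø).
It functions as the subject of "photographed", so the gap sits immediately after word 10 ("assumed").
Base order: Dana had announced that Pablo had assumed that a witness had photographed a module before noon.

10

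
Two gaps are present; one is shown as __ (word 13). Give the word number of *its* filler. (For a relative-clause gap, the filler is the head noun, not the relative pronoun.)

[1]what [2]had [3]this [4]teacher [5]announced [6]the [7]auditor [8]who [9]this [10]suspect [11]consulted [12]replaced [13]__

The marked gap is the direct object of "replaced".
Its filler is the fronted wh-phrase "what", at word 1.
(The other dependency links word 7 to a gap after word 11.)

1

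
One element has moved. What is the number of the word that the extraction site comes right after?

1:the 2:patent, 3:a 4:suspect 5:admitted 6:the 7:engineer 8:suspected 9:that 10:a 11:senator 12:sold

12

The displaced element is "the patent" (word 2).
It is linked across 2 clause boundaries (Ø → that).
It functions as the direct object of "sold", so the gap sits immediately after word 12 ("sold").
Base order: A suspect admitted the engineer suspected that a senator sold the patent.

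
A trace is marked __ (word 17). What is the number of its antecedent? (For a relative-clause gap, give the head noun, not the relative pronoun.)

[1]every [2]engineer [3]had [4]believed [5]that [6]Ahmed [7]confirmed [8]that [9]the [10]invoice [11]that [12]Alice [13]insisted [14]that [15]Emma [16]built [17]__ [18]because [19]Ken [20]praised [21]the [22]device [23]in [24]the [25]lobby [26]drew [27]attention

10

The gap at 17 is the object of "built", inside a relative clause.
The relative pronoun is "that" (word 11); it is bound by the head noun immediately before it.
Its filler is the head noun "invoice", at word 10.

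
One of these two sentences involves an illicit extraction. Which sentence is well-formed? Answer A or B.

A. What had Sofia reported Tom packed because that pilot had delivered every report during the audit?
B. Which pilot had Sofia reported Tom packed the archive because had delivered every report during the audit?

A

In B, the wh-phrase is extracted from inside an adjunct island (introduced by "because"), which blocks movement.
In A, the extraction path crosses only that-complement boundaries, which are transparent.
So A is grammatical.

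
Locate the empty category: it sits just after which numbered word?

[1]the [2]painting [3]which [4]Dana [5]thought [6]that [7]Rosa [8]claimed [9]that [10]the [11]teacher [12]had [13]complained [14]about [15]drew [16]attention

14

The displaced element is "the painting" (word 2).
It is linked across 2 clause boundaries (that → that).
It functions as the object of the preposition "about" of "complained", so the gap sits immediately after word 14 ("about").
Base order: Dana thought that Rosa claimed that the teacher had complained about the painting.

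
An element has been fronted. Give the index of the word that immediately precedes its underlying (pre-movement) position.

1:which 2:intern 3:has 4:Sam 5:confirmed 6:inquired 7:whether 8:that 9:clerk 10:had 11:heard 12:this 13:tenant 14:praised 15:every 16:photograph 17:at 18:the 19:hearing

The displaced element is "which intern" (word 2).
It is linked across 1 clause boundary (Ø).
It functions as the subject of "inquired", so the gap sits immediately after word 5 ("confirmed").
Base order: Sam has confirmed that which intern inquired whether that clerk had heard this tenant praised every photograph at the hearing.

5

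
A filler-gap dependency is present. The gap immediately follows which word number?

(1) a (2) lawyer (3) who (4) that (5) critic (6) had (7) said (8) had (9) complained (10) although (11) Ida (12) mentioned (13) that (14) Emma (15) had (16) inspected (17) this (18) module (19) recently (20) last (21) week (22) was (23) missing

The displaced element is "a lawyer" (word 2).
It is linked across 1 clause boundary (Ø).
It functions as the subject of "complained", so the gap sits immediately after word 7 ("said").
Base order: That critic had said that a lawyer had complained although Ida mentioned that Emma had inspected this module recently last week.

7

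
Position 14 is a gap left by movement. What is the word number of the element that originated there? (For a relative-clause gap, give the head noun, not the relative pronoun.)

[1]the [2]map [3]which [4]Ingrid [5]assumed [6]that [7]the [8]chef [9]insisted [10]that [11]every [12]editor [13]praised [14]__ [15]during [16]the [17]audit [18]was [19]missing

The gap at 14 is the object of "praised", inside a relative clause.
The relative pronoun is "which" (word 3); it is bound by the head noun immediately before it.
Its filler is the head noun "map", at word 2.

2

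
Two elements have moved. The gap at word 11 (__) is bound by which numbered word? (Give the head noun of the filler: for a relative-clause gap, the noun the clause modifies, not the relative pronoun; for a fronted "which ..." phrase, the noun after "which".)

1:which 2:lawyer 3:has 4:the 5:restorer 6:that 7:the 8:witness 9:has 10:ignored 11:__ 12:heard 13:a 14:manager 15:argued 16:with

The marked gap is inside the relative clause, the direct object of "ignored".
Its filler is the head noun "restorer" (via "that"), at word 5.
(The other dependency links word 2 to a gap after word 16.)

5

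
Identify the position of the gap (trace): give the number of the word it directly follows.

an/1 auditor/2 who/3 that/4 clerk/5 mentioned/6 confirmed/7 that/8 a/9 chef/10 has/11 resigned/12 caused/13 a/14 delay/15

The displaced element is "an auditor" (word 2).
It is linked across 1 clause boundary (Ø).
It functions as the subject of "confirmed", so the gap sits immediately after word 6 ("mentioned").
Base order: That clerk mentioned that an auditor confirmed that a chef has resigned.

6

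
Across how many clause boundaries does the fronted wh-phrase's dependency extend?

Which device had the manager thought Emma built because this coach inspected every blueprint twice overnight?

"which device" is extracted from the object of "built".
Boundaries crossed, outermost first: [Ø] — 1 in total.

1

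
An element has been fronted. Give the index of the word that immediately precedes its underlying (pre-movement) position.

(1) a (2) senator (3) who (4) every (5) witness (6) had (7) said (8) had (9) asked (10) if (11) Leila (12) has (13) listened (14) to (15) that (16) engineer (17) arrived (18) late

The displaced element is "a senator" (word 2).
It is linked across 1 clause boundary (Ø).
It functions as the subject of "asked", so the gap sits immediately after word 7 ("said").
Base order: Every witness had said that a senator had asked if Leila has listened to that engineer.

7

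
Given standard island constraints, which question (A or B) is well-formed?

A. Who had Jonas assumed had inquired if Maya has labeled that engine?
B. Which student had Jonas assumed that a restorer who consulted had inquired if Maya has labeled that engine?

In B, the wh-phrase is extracted from inside a complex-NP island (relative clause) (introduced by "who"), which blocks movement.
In A, the extraction path crosses only that-complement boundaries, which are transparent.
So A is grammatical.

A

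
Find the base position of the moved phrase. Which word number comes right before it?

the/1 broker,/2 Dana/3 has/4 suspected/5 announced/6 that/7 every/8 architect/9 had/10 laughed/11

The displaced element is "the broker" (word 2).
It is linked across 1 clause boundary (Ø).
It functions as the subject of "announced", so the gap sits immediately after word 5 ("suspected").
Base order: Dana has suspected that the broker announced that every architect had laughed.

5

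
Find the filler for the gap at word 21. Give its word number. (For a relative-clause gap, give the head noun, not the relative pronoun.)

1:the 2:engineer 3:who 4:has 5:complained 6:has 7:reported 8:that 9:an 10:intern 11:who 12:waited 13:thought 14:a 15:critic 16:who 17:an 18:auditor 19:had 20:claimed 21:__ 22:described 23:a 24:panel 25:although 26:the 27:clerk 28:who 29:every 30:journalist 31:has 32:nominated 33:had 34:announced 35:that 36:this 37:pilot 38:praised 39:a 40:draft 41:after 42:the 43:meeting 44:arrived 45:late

15

The gap at 21 is the subject of "described", inside a relative clause.
The relative pronoun is "who" (word 16); it is bound by the head noun immediately before it.
Its filler is the head noun "critic", at word 15.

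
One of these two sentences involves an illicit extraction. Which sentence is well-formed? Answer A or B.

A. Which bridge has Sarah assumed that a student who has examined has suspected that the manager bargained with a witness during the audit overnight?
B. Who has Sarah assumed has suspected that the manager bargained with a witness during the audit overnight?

B

In A, the wh-phrase is extracted from inside a complex-NP island (relative clause) (introduced by "who"), which blocks movement.
In B, the extraction path crosses only that-complement boundaries, which are transparent.
So B is grammatical.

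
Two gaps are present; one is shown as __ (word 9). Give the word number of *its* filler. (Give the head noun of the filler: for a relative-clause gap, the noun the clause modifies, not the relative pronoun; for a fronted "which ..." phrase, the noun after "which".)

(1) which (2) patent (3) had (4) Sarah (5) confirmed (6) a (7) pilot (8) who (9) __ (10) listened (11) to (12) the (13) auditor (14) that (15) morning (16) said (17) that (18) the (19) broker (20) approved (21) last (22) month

The marked gap is inside the relative clause, the subject of "listened".
Its filler is the head noun "pilot" (via "who"), at word 7.
(The other dependency links word 2 to a gap after word 20.)

7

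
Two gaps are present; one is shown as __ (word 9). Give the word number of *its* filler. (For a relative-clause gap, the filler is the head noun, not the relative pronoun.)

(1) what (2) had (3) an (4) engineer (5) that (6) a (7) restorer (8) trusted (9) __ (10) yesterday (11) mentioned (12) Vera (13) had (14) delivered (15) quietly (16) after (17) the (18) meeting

The marked gap is inside the relative clause, the direct object of "trusted".
Its filler is the head noun "engineer" (via "that"), at word 4.
(The other dependency links word 1 to a gap after word 14.)

4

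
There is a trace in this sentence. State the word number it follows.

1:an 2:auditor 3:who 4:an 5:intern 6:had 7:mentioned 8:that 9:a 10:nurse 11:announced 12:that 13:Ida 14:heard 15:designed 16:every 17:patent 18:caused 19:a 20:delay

The displaced element is "an auditor" (word 2).
It is linked across 3 clause boundaries (that → that → Ø).
It functions as the subject of "designed", so the gap sits immediately after word 14 ("heard").
Base order: An intern had mentioned that a nurse announced that Ida heard that an auditor designed every patent.

14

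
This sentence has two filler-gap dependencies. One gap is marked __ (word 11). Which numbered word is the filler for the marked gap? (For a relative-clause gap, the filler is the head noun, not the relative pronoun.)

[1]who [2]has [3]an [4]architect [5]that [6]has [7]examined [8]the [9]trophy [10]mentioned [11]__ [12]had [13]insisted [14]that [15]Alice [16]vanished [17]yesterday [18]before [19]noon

The marked gap is the subject of "insisted".
Its filler is the fronted wh-phrase "who", at word 1.
(The other dependency links word 4 to a gap after word 5.)

1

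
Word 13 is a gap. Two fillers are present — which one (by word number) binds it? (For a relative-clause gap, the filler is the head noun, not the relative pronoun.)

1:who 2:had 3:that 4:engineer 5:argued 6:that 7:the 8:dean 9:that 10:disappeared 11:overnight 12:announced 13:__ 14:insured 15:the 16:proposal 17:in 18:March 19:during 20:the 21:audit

The marked gap is the subject of "insured".
Its filler is the fronted wh-phrase "who", at word 1.
(The other dependency links word 8 to a gap after word 9.)

1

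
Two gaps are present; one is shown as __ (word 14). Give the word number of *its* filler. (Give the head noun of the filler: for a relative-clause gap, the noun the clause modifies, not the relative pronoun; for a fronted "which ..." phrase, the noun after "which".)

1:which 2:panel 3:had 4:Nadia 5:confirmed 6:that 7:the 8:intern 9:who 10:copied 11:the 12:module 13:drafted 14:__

2

The marked gap is the direct object of "drafted".
Its filler is the fronted wh-phrase "which panel", at word 2.
(The other dependency links word 8 to a gap after word 9.)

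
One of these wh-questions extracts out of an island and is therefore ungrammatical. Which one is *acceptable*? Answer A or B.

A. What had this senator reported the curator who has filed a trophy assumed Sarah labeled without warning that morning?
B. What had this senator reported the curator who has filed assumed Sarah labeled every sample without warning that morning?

In B, the wh-phrase is extracted from inside a complex-NP island (relative clause) (introduced by "who"), which blocks movement.
In A, the extraction path crosses only that-complement boundaries, which are transparent.
So A is grammatical.

A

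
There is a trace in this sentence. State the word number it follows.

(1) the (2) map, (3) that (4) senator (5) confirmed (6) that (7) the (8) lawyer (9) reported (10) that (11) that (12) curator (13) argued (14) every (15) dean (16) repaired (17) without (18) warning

The displaced element is "the map" (word 2).
It is linked across 3 clause boundaries (that → that → Ø).
It functions as the direct object of "repaired", so the gap sits immediately after word 16 ("repaired").
Base order: That senator confirmed that the lawyer reported that that curator argued every dean repaired the map without warning.

16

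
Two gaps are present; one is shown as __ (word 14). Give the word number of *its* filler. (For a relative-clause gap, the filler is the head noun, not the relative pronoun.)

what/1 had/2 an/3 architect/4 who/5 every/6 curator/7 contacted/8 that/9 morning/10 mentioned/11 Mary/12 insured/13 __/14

1

The marked gap is the direct object of "insured".
Its filler is the fronted wh-phrase "what", at word 1.
(The other dependency links word 4 to a gap after word 8.)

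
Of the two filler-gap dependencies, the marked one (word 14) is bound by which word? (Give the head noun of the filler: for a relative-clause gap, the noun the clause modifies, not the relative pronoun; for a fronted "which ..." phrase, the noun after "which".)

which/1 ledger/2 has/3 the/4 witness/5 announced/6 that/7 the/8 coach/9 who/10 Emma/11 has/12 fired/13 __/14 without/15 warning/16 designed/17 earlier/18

The marked gap is inside the relative clause, the direct object of "fired".
Its filler is the head noun "coach" (via "who"), at word 9.
(The other dependency links word 2 to a gap after word 17.)

9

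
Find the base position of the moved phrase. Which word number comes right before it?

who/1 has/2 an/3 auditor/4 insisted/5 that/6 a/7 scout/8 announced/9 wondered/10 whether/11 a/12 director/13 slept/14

The displaced element is "who" (word 1).
It is linked across 2 clause boundaries (that → Ø).
It functions as the subject of "wondered", so the gap sits immediately after word 9 ("announced").
Base order: An auditor has insisted that a scout announced who wondered whether a director slept.

9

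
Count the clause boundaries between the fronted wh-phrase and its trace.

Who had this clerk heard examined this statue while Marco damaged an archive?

"who" is extracted from the subject of "examined".
Boundaries crossed, outermost first: [Ø] — 1 in total.

1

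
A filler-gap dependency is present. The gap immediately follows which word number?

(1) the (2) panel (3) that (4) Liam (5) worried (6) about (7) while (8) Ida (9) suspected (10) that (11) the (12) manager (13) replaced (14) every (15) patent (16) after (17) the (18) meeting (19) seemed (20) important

The displaced element is "the panel" (word 2).
It functions as the object of the preposition "about" of "worried", so the gap sits immediately after word 6 ("about").
Base order: Liam worried about the panel while Ida suspected that the manager replaced every patent after the meeting.

6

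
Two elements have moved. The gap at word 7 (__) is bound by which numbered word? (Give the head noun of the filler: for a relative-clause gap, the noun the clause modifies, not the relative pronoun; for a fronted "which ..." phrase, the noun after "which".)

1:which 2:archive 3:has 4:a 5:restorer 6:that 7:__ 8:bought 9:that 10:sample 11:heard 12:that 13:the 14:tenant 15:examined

The marked gap is inside the relative clause, the subject of "bought".
Its filler is the head noun "restorer" (via "that"), at word 5.
(The other dependency links word 2 to a gap after word 15.)

5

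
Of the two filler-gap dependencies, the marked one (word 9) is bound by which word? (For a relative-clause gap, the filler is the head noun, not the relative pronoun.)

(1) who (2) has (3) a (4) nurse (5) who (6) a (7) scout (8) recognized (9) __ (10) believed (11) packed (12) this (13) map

4

The marked gap is inside the relative clause, the direct object of "recognized".
Its filler is the head noun "nurse" (via "who"), at word 4.
(The other dependency links word 1 to a gap after word 10.)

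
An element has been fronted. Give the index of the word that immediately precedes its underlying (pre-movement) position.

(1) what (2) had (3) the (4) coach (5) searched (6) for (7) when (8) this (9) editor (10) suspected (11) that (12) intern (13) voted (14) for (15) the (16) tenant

6

The displaced element is "what" (word 1).
It functions as the object of the preposition "for" of "searched", so the gap sits immediately after word 6 ("for").
Base order: The coach had searched for what when this editor suspected that intern voted for the tenant.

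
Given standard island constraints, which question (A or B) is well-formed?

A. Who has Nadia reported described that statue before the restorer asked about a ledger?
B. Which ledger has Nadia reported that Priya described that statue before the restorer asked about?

In B, the wh-phrase is extracted from inside an adjunct island (introduced by "before"), which blocks movement.
In A, the extraction path crosses only that-complement boundaries, which are transparent.
So A is grammatical.

A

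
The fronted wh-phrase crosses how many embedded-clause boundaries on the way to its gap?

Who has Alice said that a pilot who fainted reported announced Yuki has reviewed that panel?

2

"who" is extracted from the subject of "announced".
Boundaries crossed, outermost first: [that], [Ø] — 2 in total.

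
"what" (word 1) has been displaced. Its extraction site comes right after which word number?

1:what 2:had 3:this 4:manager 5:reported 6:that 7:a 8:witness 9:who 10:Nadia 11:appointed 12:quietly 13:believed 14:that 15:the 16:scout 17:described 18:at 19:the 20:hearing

17

The displaced element is "what" (word 1).
It is linked across 2 clause boundaries (that → that).
It functions as the direct object of "described", so the gap sits immediately after word 17 ("described").
Base order: This manager had reported that a witness who Nadia appointed quietly believed that the scout described what at the hearing.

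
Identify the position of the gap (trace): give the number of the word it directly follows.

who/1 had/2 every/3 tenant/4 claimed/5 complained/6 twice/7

5

The displaced element is "who" (word 1).
It is linked across 1 clause boundary (Ø).
It functions as the subject of "complained", so the gap sits immediately after word 5 ("claimed").
Base order: Every tenant had claimed that who complained twice.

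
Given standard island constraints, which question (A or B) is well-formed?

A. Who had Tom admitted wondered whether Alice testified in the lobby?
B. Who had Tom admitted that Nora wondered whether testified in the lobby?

In B, the wh-phrase is extracted from inside a wh-island (introduced by "whether"), which blocks movement.
In A, the extraction path crosses only that-complement boundaries, which are transparent.
So A is grammatical.

A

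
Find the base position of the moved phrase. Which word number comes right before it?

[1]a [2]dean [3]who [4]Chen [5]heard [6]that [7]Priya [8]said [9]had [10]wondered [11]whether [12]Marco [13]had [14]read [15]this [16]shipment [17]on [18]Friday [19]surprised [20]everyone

The displaced element is "a dean" (word 2).
It is linked across 2 clause boundaries (that → Ø).
It functions as the subject of "wondered", so the gap sits immediately after word 8 ("said").
Base order: Chen heard that Priya said that a dean had wondered whether Marco had read this shipment on Friday.

8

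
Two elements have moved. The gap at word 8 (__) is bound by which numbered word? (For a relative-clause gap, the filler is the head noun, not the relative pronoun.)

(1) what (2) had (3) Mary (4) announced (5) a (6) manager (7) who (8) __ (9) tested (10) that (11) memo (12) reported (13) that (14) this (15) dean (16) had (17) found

6

The marked gap is inside the relative clause, the subject of "tested".
Its filler is the head noun "manager" (via "who"), at word 6.
(The other dependency links word 1 to a gap after word 17.)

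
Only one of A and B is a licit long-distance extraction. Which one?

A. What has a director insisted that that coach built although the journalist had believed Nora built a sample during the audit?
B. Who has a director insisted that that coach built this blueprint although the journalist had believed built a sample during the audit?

In B, the wh-phrase is extracted from inside an adjunct island (introduced by "although"), which blocks movement.
In A, the extraction path crosses only that-complement boundaries, which are transparent.
So A is grammatical.

A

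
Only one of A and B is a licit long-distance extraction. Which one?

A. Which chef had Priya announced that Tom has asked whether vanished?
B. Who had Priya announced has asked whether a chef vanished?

B

In A, the wh-phrase is extracted from inside a wh-island (introduced by "whether"), which blocks movement.
In B, the extraction path crosses only that-complement boundaries, which are transparent.
So B is grammatical.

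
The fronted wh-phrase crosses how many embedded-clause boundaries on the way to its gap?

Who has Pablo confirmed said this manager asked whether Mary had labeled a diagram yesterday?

"who" is extracted from the subject of "said".
Boundaries crossed, outermost first: [Ø] — 1 in total.

1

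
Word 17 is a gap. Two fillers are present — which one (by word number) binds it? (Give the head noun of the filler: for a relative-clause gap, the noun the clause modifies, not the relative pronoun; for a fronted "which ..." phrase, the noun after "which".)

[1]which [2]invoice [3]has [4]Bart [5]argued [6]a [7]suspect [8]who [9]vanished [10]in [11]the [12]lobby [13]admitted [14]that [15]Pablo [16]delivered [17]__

2

The marked gap is the direct object of "delivered".
Its filler is the fronted wh-phrase "which invoice", at word 2.
(The other dependency links word 7 to a gap after word 8.)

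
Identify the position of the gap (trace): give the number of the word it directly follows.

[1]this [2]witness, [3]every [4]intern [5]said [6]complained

The displaced element is "this witness" (word 2).
It is linked across 1 clause boundary (Ø).
It functions as the subject of "complained", so the gap sits immediately after word 5 ("said").
Base order: Every intern said that this witness complained.

5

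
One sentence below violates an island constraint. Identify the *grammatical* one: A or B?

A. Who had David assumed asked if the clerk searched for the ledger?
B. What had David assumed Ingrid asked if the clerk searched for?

A

In B, the wh-phrase is extracted from inside a wh-island (introduced by "if"), which blocks movement.
In A, the extraction path crosses only that-complement boundaries, which are transparent.
So A is grammatical.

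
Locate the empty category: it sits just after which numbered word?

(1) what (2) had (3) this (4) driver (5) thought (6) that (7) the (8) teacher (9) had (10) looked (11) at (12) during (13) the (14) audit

11

The displaced element is "what" (word 1).
It is linked across 1 clause boundary (that).
It functions as the object of the preposition "at" of "looked", so the gap sits immediately after word 11 ("at").
Base order: This driver had thought that the teacher had looked at what during the audit.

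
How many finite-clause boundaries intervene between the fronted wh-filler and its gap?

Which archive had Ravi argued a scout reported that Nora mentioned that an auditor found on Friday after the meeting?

"which archive" is extracted from the object of "found".
Boundaries crossed, outermost first: [Ø], [that], [that] — 3 in total.

3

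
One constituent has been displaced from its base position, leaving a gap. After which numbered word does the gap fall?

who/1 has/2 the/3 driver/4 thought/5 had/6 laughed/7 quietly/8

The displaced element is "who" (word 1).
It is linked across 1 clause boundary (Ø).
It functions as the subject of "laughed", so the gap sits immediately after word 5 ("thought").
Base order: The driver has thought who had laughed quietly.

5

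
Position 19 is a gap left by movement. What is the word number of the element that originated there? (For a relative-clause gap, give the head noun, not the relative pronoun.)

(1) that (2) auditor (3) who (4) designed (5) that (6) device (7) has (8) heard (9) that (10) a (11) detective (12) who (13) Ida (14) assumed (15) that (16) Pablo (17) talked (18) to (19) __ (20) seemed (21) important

The gap at 19 is the prepositional object of "talked", inside a relative clause.
The relative pronoun is "who" (word 12); it is bound by the head noun immediately before it.
Its filler is the head noun "detective", at word 11.

11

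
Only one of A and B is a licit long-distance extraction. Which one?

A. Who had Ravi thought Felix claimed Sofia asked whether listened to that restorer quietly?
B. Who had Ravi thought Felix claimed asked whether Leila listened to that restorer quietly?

In A, the wh-phrase is extracted from inside a wh-island (introduced by "whether"), which blocks movement.
In B, the extraction path crosses only that-complement boundaries, which are transparent.
So B is grammatical.

B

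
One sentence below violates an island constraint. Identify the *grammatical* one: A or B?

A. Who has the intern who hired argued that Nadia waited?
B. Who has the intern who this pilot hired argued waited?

In A, the wh-phrase is extracted from inside a complex-NP island (relative clause) (introduced by "who"), which blocks movement.
In B, the extraction path crosses only that-complement boundaries, which are transparent.
So B is grammatical.

B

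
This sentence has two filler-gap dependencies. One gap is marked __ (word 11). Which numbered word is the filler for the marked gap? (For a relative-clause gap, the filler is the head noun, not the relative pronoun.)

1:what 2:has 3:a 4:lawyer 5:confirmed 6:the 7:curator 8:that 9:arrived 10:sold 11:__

1

The marked gap is the direct object of "sold".
Its filler is the fronted wh-phrase "what", at word 1.
(The other dependency links word 7 to a gap after word 8.)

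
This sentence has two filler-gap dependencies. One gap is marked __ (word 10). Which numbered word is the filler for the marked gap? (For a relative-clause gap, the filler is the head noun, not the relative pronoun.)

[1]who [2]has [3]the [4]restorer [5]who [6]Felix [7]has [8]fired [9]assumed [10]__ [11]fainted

The marked gap is the subject of "fainted".
Its filler is the fronted wh-phrase "who", at word 1.
(The other dependency links word 4 to a gap after word 8.)

1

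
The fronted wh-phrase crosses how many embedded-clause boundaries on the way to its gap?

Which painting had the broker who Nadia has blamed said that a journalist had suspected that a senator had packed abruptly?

2

"which painting" is extracted from the object of "packed".
Boundaries crossed, outermost first: [that], [that] — 2 in total.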